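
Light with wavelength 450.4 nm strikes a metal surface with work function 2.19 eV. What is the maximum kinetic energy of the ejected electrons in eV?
0.5628 eV

Using Einstein's photoelectric equation: KE_max = hf - φ = hc/λ - φ

First, calculate the photon energy:
E_photon = hc/λ = (6.626×10⁻³⁴ J·s)(3×10⁸ m/s) / (450.4×10⁻⁹ m)
E_photon = 2.7528 eV

Then, the maximum kinetic energy:
KE_max = E_photon - φ = 2.7528 eV - 2.19 eV = 0.5628 eV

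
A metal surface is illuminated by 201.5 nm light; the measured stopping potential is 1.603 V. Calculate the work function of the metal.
4.55 eV

The stopping potential gives the maximum kinetic energy: KE_max = eV_s = 1.603 eV

From Einstein's photoelectric equation: KE_max = hc/λ - φ
Rearranging: φ = hc/λ - KE_max

Calculate photon energy:
E_photon = hc/λ = (6.626×10⁻³⁴ J·s)(3×10⁸ m/s) / (201.5×10⁻⁹ m) = 6.1531 eV

Therefore:
φ = 6.1531 - 1.603 = 4.55 eV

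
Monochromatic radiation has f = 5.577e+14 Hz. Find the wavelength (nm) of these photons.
537.55 nm

Using the wave equation: c = fλ

Solving for wavelength:
λ = c/f = (3×10⁸ m/s) / (5.577e+14 Hz)
λ = 537.55 nm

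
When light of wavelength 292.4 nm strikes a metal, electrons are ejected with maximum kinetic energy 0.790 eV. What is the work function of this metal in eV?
3.45 eV

From Einstein's photoelectric equation: KE_max = hf - φ = hc/λ - φ

Rearranging for φ:
φ = hc/λ - KE_max

Calculate photon energy:
E_photon = hc/λ = 4.2402 eV

Therefore:
φ = 4.2402 - 0.790 = 3.45 eV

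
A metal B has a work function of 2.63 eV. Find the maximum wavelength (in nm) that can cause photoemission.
471.42 nm

The threshold wavelength is when the photon energy equals the work function:
hc/λ₀ = φ

Solving for λ₀:
λ₀ = hc/φ = (6.626×10⁻³⁴ J·s)(3×10⁸ m/s) / (2.63 eV × 1.602×10⁻¹⁹ J/eV)
λ₀ = 471.42 nm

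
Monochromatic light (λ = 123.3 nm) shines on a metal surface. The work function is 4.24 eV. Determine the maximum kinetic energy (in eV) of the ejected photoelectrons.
5.8155 eV

Using Einstein's photoelectric equation: KE_max = hf - φ = hc/λ - φ

First, calculate the photon energy:
E_photon = hc/λ = (6.626×10⁻³⁴ J·s)(3×10⁸ m/s) / (123.3×10⁻⁹ m)
E_photon = 10.0555 eV

Then, the maximum kinetic energy:
KE_max = E_photon - φ = 10.0555 eV - 4.24 eV = 5.8155 eV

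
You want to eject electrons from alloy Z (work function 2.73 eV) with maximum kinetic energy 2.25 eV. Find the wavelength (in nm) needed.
248.96 nm

From Einstein's equation: KE_max = hc/λ - φ

Rearranging for λ:
hc/λ = KE_max + φ
λ = hc/(KE_max + φ)

Required photon energy:
E_photon = KE_max + φ = 2.25 + 2.73 = 4.98 eV

Required wavelength:
λ = hc/E_photon = (6.626×10⁻³⁴)(3×10⁸) / (4.98 × 1.602×10⁻¹⁹)
λ = 248.96 nm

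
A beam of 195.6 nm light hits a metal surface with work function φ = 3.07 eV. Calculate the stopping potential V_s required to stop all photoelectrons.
3.2687 V

The stopping potential V_s satisfies: eV_s = KE_max

First, find KE_max using Einstein's equation:
E_photon = hc/λ = 6.3387 eV
KE_max = E_photon - φ = 6.3387 - 3.07 = 3.2687 eV

Since eV_s = KE_max:
V_s = KE_max/e = 3.2687 V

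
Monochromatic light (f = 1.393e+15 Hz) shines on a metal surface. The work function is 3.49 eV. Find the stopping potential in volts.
2.2710 V

The stopping potential V_s satisfies: eV_s = KE_max

First, find KE_max using Einstein's equation:
E_photon = hf = (6.626×10⁻³⁴ J·s)(1.393e+15 Hz) = 5.7610 eV
KE_max = E_photon - φ = 5.7610 - 3.49 = 2.2710 eV

Since eV_s = KE_max:
V_s = KE_max/e = 2.2710 V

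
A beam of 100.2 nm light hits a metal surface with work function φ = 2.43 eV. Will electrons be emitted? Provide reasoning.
Yes

For photoemission, the photon energy must exceed the work function.

Photon energy: E = hc/λ = 12.3737 eV
Work function: φ = 2.43 eV

Since E_photon (12.3737 eV) > φ (2.43 eV), photoemission WILL occur.
The threshold wavelength is λ₀ = hc/φ = 510.2 nm.
Since 100.2 nm < 510.2 nm, the light has sufficient energy.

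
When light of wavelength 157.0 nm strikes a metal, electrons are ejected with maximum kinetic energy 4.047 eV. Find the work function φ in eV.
3.85 eV

From Einstein's photoelectric equation: KE_max = hf - φ = hc/λ - φ

Rearranging for φ:
φ = hc/λ - KE_max

Calculate photon energy:
E_photon = hc/λ = 7.8971 eV

Therefore:
φ = 7.8971 - 4.047 = 3.85 eV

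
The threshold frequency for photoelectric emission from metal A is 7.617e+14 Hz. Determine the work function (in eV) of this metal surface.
3.15 eV

At the threshold frequency, photon energy equals work function:
φ = hf₀

Calculating:
φ = (6.626×10⁻³⁴ J·s)(7.617e+14 Hz)
φ = 3.15 eV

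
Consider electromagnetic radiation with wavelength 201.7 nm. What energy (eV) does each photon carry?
6.1470 eV

Using E = hf = hc/λ:

E = hc/λ = (6.626×10⁻³⁴ J·s)(3×10⁸ m/s) / (201.7×10⁻⁹ m)
E = 6.1470 eV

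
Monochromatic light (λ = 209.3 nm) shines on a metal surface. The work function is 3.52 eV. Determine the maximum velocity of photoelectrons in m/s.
9.1954e+05 m/s

First, find the maximum kinetic energy:
E_photon = hc/λ = 5.9238 eV
KE_max = E_photon - φ = 5.9238 - 3.52 = 2.4038 eV

Convert to Joules: KE_max = 2.4038 × 1.602×10⁻¹⁹ J = 3.8512e-19 J

Then use KE = ½mv² to find velocity:
v = √(2·KE/m) = √(2 × 3.8512e-19 J / 9.109e-31 kg)
v = 9.1954e+05 m/s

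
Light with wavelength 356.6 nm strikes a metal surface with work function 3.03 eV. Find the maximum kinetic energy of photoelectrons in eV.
0.4468 eV

Using Einstein's photoelectric equation: KE_max = hf - φ = hc/λ - φ

First, calculate the photon energy:
E_photon = hc/λ = (6.626×10⁻³⁴ J·s)(3×10⁸ m/s) / (356.6×10⁻⁹ m)
E_photon = 3.4768 eV

Then, the maximum kinetic energy:
KE_max = E_photon - φ = 3.4768 eV - 3.03 eV = 0.4468 eV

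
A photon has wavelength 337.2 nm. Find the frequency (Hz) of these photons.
8.8906e+14 Hz

Using the wave equation: c = fλ

Solving for frequency:
f = c/λ = (3×10⁸ m/s) / (337.2×10⁻⁹ m)
f = 8.8906e+14 Hz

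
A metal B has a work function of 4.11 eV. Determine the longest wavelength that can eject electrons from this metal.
301.66 nm

The threshold wavelength is when the photon energy equals the work function:
hc/λ₀ = φ

Solving for λ₀:
λ₀ = hc/φ = (6.626×10⁻³⁴ J·s)(3×10⁸ m/s) / (4.11 eV × 1.602×10⁻¹⁹ J/eV)
λ₀ = 301.66 nm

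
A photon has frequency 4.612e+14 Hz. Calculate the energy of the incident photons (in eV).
1.9074 eV

Using E = hf:

E = hf = (6.626×10⁻³⁴ J·s)(4.612e+14 Hz)
E = 1.9074 eV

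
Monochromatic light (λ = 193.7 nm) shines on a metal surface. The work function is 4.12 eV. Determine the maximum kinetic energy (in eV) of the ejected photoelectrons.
2.2808 eV

Using Einstein's photoelectric equation: KE_max = hf - φ = hc/λ - φ

First, calculate the photon energy:
E_photon = hc/λ = (6.626×10⁻³⁴ J·s)(3×10⁸ m/s) / (193.7×10⁻⁹ m)
E_photon = 6.4008 eV

Then, the maximum kinetic energy:
KE_max = E_photon - φ = 6.4008 eV - 4.12 eV = 2.2808 eV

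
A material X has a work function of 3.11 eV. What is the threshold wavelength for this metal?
398.66 nm

The threshold wavelength is when the photon energy equals the work function:
hc/λ₀ = φ

Solving for λ₀:
λ₀ = hc/φ = (6.626×10⁻³⁴ J·s)(3×10⁸ m/s) / (3.11 eV × 1.602×10⁻¹⁹ J/eV)
λ₀ = 398.66 nm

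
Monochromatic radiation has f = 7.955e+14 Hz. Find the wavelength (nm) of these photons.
376.86 nm

Using the wave equation: c = fλ

Solving for wavelength:
λ = c/f = (3×10⁸ m/s) / (7.955e+14 Hz)
λ = 376.86 nm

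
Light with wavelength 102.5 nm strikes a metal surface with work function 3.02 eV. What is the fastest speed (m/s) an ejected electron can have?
1.7868e+06 m/s

First, find the maximum kinetic energy:
E_photon = hc/λ = 12.0960 eV
KE_max = E_photon - φ = 12.0960 - 3.02 = 9.0760 eV

Convert to Joules: KE_max = 9.0760 × 1.602×10⁻¹⁹ J = 1.4541e-18 J

Then use KE = ½mv² to find velocity:
v = √(2·KE/m) = √(2 × 1.4541e-18 J / 9.109e-31 kg)
v = 1.7868e+06 m/s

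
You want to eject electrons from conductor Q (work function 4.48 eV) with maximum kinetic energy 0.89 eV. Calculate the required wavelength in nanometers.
230.88 nm

From Einstein's equation: KE_max = hc/λ - φ

Rearranging for λ:
hc/λ = KE_max + φ
λ = hc/(KE_max + φ)

Required photon energy:
E_photon = KE_max + φ = 0.89 + 4.48 = 5.37 eV

Required wavelength:
λ = hc/E_photon = (6.626×10⁻³⁴)(3×10⁸) / (5.37 × 1.602×10⁻¹⁹)
λ = 230.88 nm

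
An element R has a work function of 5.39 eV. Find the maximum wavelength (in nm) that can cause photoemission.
230.03 nm

The threshold wavelength is when the photon energy equals the work function:
hc/λ₀ = φ

Solving for λ₀:
λ₀ = hc/φ = (6.626×10⁻³⁴ J·s)(3×10⁸ m/s) / (5.39 eV × 1.602×10⁻¹⁹ J/eV)
λ₀ = 230.03 nm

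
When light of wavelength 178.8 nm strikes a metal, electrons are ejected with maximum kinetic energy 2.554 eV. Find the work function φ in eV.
4.38 eV

From Einstein's photoelectric equation: KE_max = hf - φ = hc/λ - φ

Rearranging for φ:
φ = hc/λ - KE_max

Calculate photon energy:
E_photon = hc/λ = 6.9342 eV

Therefore:
φ = 6.9342 - 2.554 = 4.38 eV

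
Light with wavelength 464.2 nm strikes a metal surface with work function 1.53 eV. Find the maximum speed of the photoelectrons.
6.3351e+05 m/s

First, find the maximum kinetic energy:
E_photon = hc/λ = 2.6709 eV
KE_max = E_photon - φ = 2.6709 - 1.53 = 1.1409 eV

Convert to Joules: KE_max = 1.1409 × 1.602×10⁻¹⁹ J = 1.8280e-19 J

Then use KE = ½mv² to find velocity:
v = √(2·KE/m) = √(2 × 1.8280e-19 J / 9.109e-31 kg)
v = 6.3351e+05 m/s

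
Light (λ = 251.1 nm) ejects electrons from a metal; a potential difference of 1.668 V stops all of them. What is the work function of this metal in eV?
3.27 eV

The stopping potential gives the maximum kinetic energy: KE_max = eV_s = 1.668 eV

From Einstein's photoelectric equation: KE_max = hc/λ - φ
Rearranging: φ = hc/λ - KE_max

Calculate photon energy:
E_photon = hc/λ = (6.626×10⁻³⁴ J·s)(3×10⁸ m/s) / (251.1×10⁻⁹ m) = 4.9376 eV

Therefore:
φ = 4.9376 - 1.668 = 3.27 eV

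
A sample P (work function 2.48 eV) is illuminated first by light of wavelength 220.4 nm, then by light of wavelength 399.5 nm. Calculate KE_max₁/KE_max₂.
5.0449

Using Einstein's equation: KE_max = hc/λ - φ

For λ₁ = 220.4 nm:
E₁ = hc/λ₁ = 5.6254 eV
KE₁ = E₁ - φ = 5.6254 - 2.48 = 3.1454 eV

For λ₂ = 399.5 nm:
E₂ = hc/λ₂ = 3.1035 eV
KE₂ = E₂ - φ = 3.1035 - 2.48 = 0.6235 eV

Ratio: KE₁/KE₂ = 3.1454/0.6235 = 5.0449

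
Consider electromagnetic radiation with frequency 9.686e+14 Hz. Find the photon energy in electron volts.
4.0058 eV

Using E = hf:

E = hf = (6.626×10⁻³⁴ J·s)(9.686e+14 Hz)
E = 4.0058 eV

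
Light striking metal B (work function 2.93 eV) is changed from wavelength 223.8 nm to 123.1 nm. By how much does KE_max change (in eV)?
4.5319 eV

Using Einstein's equation: KE_max = hc/λ - φ

For λ₁ = 223.8 nm:
KE₁ = hc/λ₁ - φ = 5.5400 - 2.93 = 2.6100 eV

For λ₂ = 123.1 nm:
KE₂ = hc/λ₂ - φ = 10.0718 - 2.93 = 7.1418 eV

Change in KE:
ΔKE = KE₂ - KE₁ = 7.1418 - 2.6100 = 4.5319 eV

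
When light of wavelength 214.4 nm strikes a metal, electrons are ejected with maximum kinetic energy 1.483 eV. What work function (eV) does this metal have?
4.30 eV

From Einstein's photoelectric equation: KE_max = hf - φ = hc/λ - φ

Rearranging for φ:
φ = hc/λ - KE_max

Calculate photon energy:
E_photon = hc/λ = 5.7828 eV

Therefore:
φ = 5.7828 - 1.483 = 4.30 eV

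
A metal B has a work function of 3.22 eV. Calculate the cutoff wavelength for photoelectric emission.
385.04 nm

The threshold wavelength is when the photon energy equals the work function:
hc/λ₀ = φ

Solving for λ₀:
λ₀ = hc/φ = (6.626×10⁻³⁴ J·s)(3×10⁸ m/s) / (3.22 eV × 1.602×10⁻¹⁹ J/eV)
λ₀ = 385.04 nm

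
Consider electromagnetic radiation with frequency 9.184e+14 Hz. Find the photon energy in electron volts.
3.7982 eV

Using E = hf:

E = hf = (6.626×10⁻³⁴ J·s)(9.184e+14 Hz)
E = 3.7982 eV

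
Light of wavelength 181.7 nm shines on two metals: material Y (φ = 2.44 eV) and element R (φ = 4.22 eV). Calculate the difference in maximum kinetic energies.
1.7800 eV

Using KE_max = hc/λ - φ for each metal:

Photon energy: E = hc/λ = 6.8236 eV

For material Y (φ₁ = 2.44 eV):
KE₁ = E - φ₁ = 6.8236 - 2.44 = 4.3836 eV

For element R (φ₂ = 4.22 eV):
KE₂ = E - φ₂ = 6.8236 - 4.22 = 2.6036 eV

Difference:
ΔKE = KE₁ - KE₂ = 4.3836 - 2.6036 = 1.7800 eV

Note: The difference equals the difference in work functions: 4.22 - 2.44 = 1.78 eV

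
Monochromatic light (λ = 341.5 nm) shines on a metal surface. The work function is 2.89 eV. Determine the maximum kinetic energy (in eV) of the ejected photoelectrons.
0.7406 eV

Using Einstein's photoelectric equation: KE_max = hf - φ = hc/λ - φ

First, calculate the photon energy:
E_photon = hc/λ = (6.626×10⁻³⁴ J·s)(3×10⁸ m/s) / (341.5×10⁻⁹ m)
E_photon = 3.6306 eV

Then, the maximum kinetic energy:
KE_max = E_photon - φ = 3.6306 eV - 2.89 eV = 0.7406 eV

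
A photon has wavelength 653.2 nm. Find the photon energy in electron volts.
1.8981 eV

Using E = hf = hc/λ:

E = hc/λ = (6.626×10⁻³⁴ J·s)(3×10⁸ m/s) / (653.2×10⁻⁹ m)
E = 1.8981 eV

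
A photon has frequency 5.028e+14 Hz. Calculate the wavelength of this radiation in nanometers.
596.25 nm

Using the wave equation: c = fλ

Solving for wavelength:
λ = c/f = (3×10⁸ m/s) / (5.028e+14 Hz)
λ = 596.25 nm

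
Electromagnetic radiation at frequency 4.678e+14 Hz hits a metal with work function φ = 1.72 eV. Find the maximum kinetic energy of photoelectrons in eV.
0.2147 eV

Using Einstein's photoelectric equation: KE_max = hf - φ

First, calculate the photon energy:
E_photon = hf = (6.626×10⁻³⁴ J·s)(4.678e+14 Hz)
E_photon = 1.9347 eV

Then, the maximum kinetic energy:
KE_max = E_photon - φ = 1.9347 eV - 1.72 eV = 0.2147 eV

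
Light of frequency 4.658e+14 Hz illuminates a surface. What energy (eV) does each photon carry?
1.9264 eV

Using E = hf:

E = hf = (6.626×10⁻³⁴ J·s)(4.658e+14 Hz)
E = 1.9264 eV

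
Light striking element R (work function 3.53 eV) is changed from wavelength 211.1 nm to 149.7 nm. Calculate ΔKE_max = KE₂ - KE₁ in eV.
2.4089 eV

Using Einstein's equation: KE_max = hc/λ - φ

For λ₁ = 211.1 nm:
KE₁ = hc/λ₁ - φ = 5.8732 - 3.53 = 2.3432 eV

For λ₂ = 149.7 nm:
KE₂ = hc/λ₂ - φ = 8.2822 - 3.53 = 4.7522 eV

Change in KE:
ΔKE = KE₂ - KE₁ = 4.7522 - 2.3432 = 2.4089 eV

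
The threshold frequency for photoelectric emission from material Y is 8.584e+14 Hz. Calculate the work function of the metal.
3.55 eV

At the threshold frequency, photon energy equals work function:
φ = hf₀

Calculating:
φ = (6.626×10⁻³⁴ J·s)(8.584e+14 Hz)
φ = 3.55 eV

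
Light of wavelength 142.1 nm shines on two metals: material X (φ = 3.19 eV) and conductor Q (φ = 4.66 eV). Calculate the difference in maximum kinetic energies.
1.4700 eV

Using KE_max = hc/λ - φ for each metal:

Photon energy: E = hc/λ = 8.7251 eV

For material X (φ₁ = 3.19 eV):
KE₁ = E - φ₁ = 8.7251 - 3.19 = 5.5351 eV

For conductor Q (φ₂ = 4.66 eV):
KE₂ = E - φ₂ = 8.7251 - 4.66 = 4.0651 eV

Difference:
ΔKE = KE₁ - KE₂ = 5.5351 - 4.0651 = 1.4700 eV

Note: The difference equals the difference in work functions: 4.66 - 3.19 = 1.47 eV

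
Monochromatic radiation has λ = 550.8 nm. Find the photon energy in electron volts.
2.2510 eV

Using E = hf = hc/λ:

E = hc/λ = (6.626×10⁻³⁴ J·s)(3×10⁸ m/s) / (550.8×10⁻⁹ m)
E = 2.2510 eV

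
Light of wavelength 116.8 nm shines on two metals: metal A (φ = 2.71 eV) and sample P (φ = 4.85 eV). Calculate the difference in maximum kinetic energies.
2.1400 eV

Using KE_max = hc/λ - φ for each metal:

Photon energy: E = hc/λ = 10.6151 eV

For metal A (φ₁ = 2.71 eV):
KE₁ = E - φ₁ = 10.6151 - 2.71 = 7.9051 eV

For sample P (φ₂ = 4.85 eV):
KE₂ = E - φ₂ = 10.6151 - 4.85 = 5.7651 eV

Difference:
ΔKE = KE₁ - KE₂ = 7.9051 - 5.7651 = 2.1400 eV

Note: The difference equals the difference in work functions: 4.85 - 2.71 = 2.14 eV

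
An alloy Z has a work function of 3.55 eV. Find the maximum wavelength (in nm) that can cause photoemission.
349.25 nm

The threshold wavelength is when the photon energy equals the work function:
hc/λ₀ = φ

Solving for λ₀:
λ₀ = hc/φ = (6.626×10⁻³⁴ J·s)(3×10⁸ m/s) / (3.55 eV × 1.602×10⁻¹⁹ J/eV)
λ₀ = 349.25 nm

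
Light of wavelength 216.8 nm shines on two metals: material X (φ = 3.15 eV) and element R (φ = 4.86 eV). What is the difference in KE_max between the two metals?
1.7100 eV

Using KE_max = hc/λ - φ for each metal:

Photon energy: E = hc/λ = 5.7188 eV

For material X (φ₁ = 3.15 eV):
KE₁ = E - φ₁ = 5.7188 - 3.15 = 2.5688 eV

For element R (φ₂ = 4.86 eV):
KE₂ = E - φ₂ = 5.7188 - 4.86 = 0.8588 eV

Difference:
ΔKE = KE₁ - KE₂ = 2.5688 - 0.8588 = 1.7100 eV

Note: The difference equals the difference in work functions: 4.86 - 3.15 = 1.71 eV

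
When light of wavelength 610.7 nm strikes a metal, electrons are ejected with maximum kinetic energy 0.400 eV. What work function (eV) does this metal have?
1.63 eV

From Einstein's photoelectric equation: KE_max = hf - φ = hc/λ - φ

Rearranging for φ:
φ = hc/λ - KE_max

Calculate photon energy:
E_photon = hc/λ = 2.0302 eV

Therefore:
φ = 2.0302 - 0.400 = 1.63 eV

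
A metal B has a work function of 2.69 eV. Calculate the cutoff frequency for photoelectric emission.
6.5044e+14 Hz

The threshold frequency is when the photon energy equals the work function:
hf₀ = φ

Solving for f₀:
f₀ = φ/h = (2.69 eV × 1.602×10⁻¹⁹ J/eV) / (6.626×10⁻³⁴ J·s)
f₀ = 6.5044e+14 Hz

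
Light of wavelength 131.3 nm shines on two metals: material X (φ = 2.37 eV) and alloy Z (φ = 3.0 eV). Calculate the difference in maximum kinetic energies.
0.6300 eV

Using KE_max = hc/λ - φ for each metal:

Photon energy: E = hc/λ = 9.4428 eV

For material X (φ₁ = 2.37 eV):
KE₁ = E - φ₁ = 9.4428 - 2.37 = 7.0728 eV

For alloy Z (φ₂ = 3.0 eV):
KE₂ = E - φ₂ = 9.4428 - 3.0 = 6.4428 eV

Difference:
ΔKE = KE₁ - KE₂ = 7.0728 - 6.4428 = 0.6300 eV

Note: The difference equals the difference in work functions: 3.0 - 2.37 = 0.63 eV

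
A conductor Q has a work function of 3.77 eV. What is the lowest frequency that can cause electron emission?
9.1158e+14 Hz

The threshold frequency is when the photon energy equals the work function:
hf₀ = φ

Solving for f₀:
f₀ = φ/h = (3.77 eV × 1.602×10⁻¹⁹ J/eV) / (6.626×10⁻³⁴ J·s)
f₀ = 9.1158e+14 Hz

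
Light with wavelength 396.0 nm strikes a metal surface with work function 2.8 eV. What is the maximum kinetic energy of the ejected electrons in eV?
0.3309 eV

Using Einstein's photoelectric equation: KE_max = hf - φ = hc/λ - φ

First, calculate the photon energy:
E_photon = hc/λ = (6.626×10⁻³⁴ J·s)(3×10⁸ m/s) / (396.0×10⁻⁹ m)
E_photon = 3.1309 eV

Then, the maximum kinetic energy:
KE_max = E_photon - φ = 3.1309 eV - 2.8 eV = 0.3309 eV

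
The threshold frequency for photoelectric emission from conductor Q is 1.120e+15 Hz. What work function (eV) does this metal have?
4.63 eV

At the threshold frequency, photon energy equals work function:
φ = hf₀

Calculating:
φ = (6.626×10⁻³⁴ J·s)(1.120e+15 Hz)
φ = 4.63 eV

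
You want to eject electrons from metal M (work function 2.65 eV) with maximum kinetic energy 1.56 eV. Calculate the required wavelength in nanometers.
294.50 nm

From Einstein's equation: KE_max = hc/λ - φ

Rearranging for λ:
hc/λ = KE_max + φ
λ = hc/(KE_max + φ)

Required photon energy:
E_photon = KE_max + φ = 1.56 + 2.65 = 4.21 eV

Required wavelength:
λ = hc/E_photon = (6.626×10⁻³⁴)(3×10⁸) / (4.21 × 1.602×10⁻¹⁹)
λ = 294.50 nm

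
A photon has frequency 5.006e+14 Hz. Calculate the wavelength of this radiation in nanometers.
598.87 nm

Using the wave equation: c = fλ

Solving for wavelength:
λ = c/f = (3×10⁸ m/s) / (5.006e+14 Hz)
λ = 598.87 nm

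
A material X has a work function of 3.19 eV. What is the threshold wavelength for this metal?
388.67 nm

The threshold wavelength is when the photon energy equals the work function:
hc/λ₀ = φ

Solving for λ₀:
λ₀ = hc/φ = (6.626×10⁻³⁴ J·s)(3×10⁸ m/s) / (3.19 eV × 1.602×10⁻¹⁹ J/eV)
λ₀ = 388.67 nm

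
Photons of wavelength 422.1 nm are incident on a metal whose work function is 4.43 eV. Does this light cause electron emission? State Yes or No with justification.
No

For photoemission, the photon energy must exceed the work function.

Photon energy: E = hc/λ = 2.9373 eV
Work function: φ = 4.43 eV

Since E_photon (2.9373 eV) < φ (4.43 eV), photoemission will NOT occur.
The threshold wavelength is λ₀ = hc/φ = 279.9 nm.
Since 422.1 nm > 279.9 nm, the photons lack sufficient energy.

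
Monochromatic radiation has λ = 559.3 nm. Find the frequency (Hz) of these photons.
5.3601e+14 Hz

Using the wave equation: c = fλ

Solving for frequency:
f = c/λ = (3×10⁸ m/s) / (559.3×10⁻⁹ m)
f = 5.3601e+14 Hz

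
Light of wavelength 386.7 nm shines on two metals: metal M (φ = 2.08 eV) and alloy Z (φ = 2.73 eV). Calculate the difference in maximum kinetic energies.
0.6500 eV

Using KE_max = hc/λ - φ for each metal:

Photon energy: E = hc/λ = 3.2062 eV

For metal M (φ₁ = 2.08 eV):
KE₁ = E - φ₁ = 3.2062 - 2.08 = 1.1262 eV

For alloy Z (φ₂ = 2.73 eV):
KE₂ = E - φ₂ = 3.2062 - 2.73 = 0.4762 eV

Difference:
ΔKE = KE₁ - KE₂ = 1.1262 - 0.4762 = 0.6500 eV

Note: The difference equals the difference in work functions: 2.73 - 2.08 = 0.65 eV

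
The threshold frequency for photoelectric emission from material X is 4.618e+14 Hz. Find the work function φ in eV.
1.91 eV

At the threshold frequency, photon energy equals work function:
φ = hf₀

Calculating:
φ = (6.626×10⁻³⁴ J·s)(4.618e+14 Hz)
φ = 1.91 eV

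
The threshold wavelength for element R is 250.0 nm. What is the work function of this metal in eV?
4.96 eV

At the threshold wavelength, photon energy equals work function:
φ = hc/λ₀

Calculating:
φ = (6.626×10⁻³⁴ J·s)(3×10⁸ m/s) / (250.0×10⁻⁹ m)
φ = 4.96 eV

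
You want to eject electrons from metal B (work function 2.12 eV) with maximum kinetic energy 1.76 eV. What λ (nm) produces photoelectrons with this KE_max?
319.55 nm

From Einstein's equation: KE_max = hc/λ - φ

Rearranging for λ:
hc/λ = KE_max + φ
λ = hc/(KE_max + φ)

Required photon energy:
E_photon = KE_max + φ = 1.76 + 2.12 = 3.88 eV

Required wavelength:
λ = hc/E_photon = (6.626×10⁻³⁴)(3×10⁸) / (3.88 × 1.602×10⁻¹⁹)
λ = 319.55 nm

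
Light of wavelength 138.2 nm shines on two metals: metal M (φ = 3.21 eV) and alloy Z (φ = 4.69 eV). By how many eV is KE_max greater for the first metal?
1.4800 eV

Using KE_max = hc/λ - φ for each metal:

Photon energy: E = hc/λ = 8.9714 eV

For metal M (φ₁ = 3.21 eV):
KE₁ = E - φ₁ = 8.9714 - 3.21 = 5.7614 eV

For alloy Z (φ₂ = 4.69 eV):
KE₂ = E - φ₂ = 8.9714 - 4.69 = 4.2814 eV

Difference:
ΔKE = KE₁ - KE₂ = 5.7614 - 4.2814 = 1.4800 eV

Note: The difference equals the difference in work functions: 4.69 - 3.21 = 1.48 eV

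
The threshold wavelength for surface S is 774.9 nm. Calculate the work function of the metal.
1.60 eV

At the threshold wavelength, photon energy equals work function:
φ = hc/λ₀

Calculating:
φ = (6.626×10⁻³⁴ J·s)(3×10⁸ m/s) / (774.9×10⁻⁹ m)
φ = 1.60 eV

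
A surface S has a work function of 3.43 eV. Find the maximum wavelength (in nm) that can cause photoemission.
361.47 nm

The threshold wavelength is when the photon energy equals the work function:
hc/λ₀ = φ

Solving for λ₀:
λ₀ = hc/φ = (6.626×10⁻³⁴ J·s)(3×10⁸ m/s) / (3.43 eV × 1.602×10⁻¹⁹ J/eV)
λ₀ = 361.47 nm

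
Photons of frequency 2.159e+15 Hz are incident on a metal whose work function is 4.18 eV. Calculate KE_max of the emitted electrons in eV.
4.7489 eV

Using Einstein's photoelectric equation: KE_max = hf - φ

First, calculate the photon energy:
E_photon = hf = (6.626×10⁻³⁴ J·s)(2.159e+15 Hz)
E_photon = 8.9289 eV

Then, the maximum kinetic energy:
KE_max = E_photon - φ = 8.9289 eV - 4.18 eV = 4.7489 eV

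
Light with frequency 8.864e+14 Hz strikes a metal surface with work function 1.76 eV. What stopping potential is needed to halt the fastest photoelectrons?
1.9059 V

The stopping potential V_s satisfies: eV_s = KE_max

First, find KE_max using Einstein's equation:
E_photon = hf = (6.626×10⁻³⁴ J·s)(8.864e+14 Hz) = 3.6659 eV
KE_max = E_photon - φ = 3.6659 - 1.76 = 1.9059 eV

Since eV_s = KE_max:
V_s = KE_max/e = 1.9059 V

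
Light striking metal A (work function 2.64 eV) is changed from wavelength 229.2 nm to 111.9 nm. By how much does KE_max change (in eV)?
5.6705 eV

Using Einstein's equation: KE_max = hc/λ - φ

For λ₁ = 229.2 nm:
KE₁ = hc/λ₁ - φ = 5.4094 - 2.64 = 2.7694 eV

For λ₂ = 111.9 nm:
KE₂ = hc/λ₂ - φ = 11.0799 - 2.64 = 8.4399 eV

Change in KE:
ΔKE = KE₂ - KE₁ = 8.4399 - 2.7694 = 5.6705 eV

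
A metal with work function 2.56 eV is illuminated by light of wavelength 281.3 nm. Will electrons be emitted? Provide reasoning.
Yes

For photoemission, the photon energy must exceed the work function.

Photon energy: E = hc/λ = 4.4075 eV
Work function: φ = 2.56 eV

Since E_photon (4.4075 eV) > φ (2.56 eV), photoemission WILL occur.
The threshold wavelength is λ₀ = hc/φ = 484.3 nm.
Since 281.3 nm < 484.3 nm, the light has sufficient energy.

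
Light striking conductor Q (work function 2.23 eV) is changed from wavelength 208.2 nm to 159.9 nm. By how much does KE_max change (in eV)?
1.7988 eV

Using Einstein's equation: KE_max = hc/λ - φ

For λ₁ = 208.2 nm:
KE₁ = hc/λ₁ - φ = 5.9551 - 2.23 = 3.7251 eV

For λ₂ = 159.9 nm:
KE₂ = hc/λ₂ - φ = 7.7539 - 2.23 = 5.5239 eV

Change in KE:
ΔKE = KE₂ - KE₁ = 5.5239 - 3.7251 = 1.7988 eV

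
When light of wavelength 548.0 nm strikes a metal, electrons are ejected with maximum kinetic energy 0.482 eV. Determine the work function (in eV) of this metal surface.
1.78 eV

From Einstein's photoelectric equation: KE_max = hf - φ = hc/λ - φ

Rearranging for φ:
φ = hc/λ - KE_max

Calculate photon energy:
E_photon = hc/λ = 2.2625 eV

Therefore:
φ = 2.2625 - 0.482 = 1.78 eV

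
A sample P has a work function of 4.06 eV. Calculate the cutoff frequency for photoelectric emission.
9.8170e+14 Hz

The threshold frequency is when the photon energy equals the work function:
hf₀ = φ

Solving for f₀:
f₀ = φ/h = (4.06 eV × 1.602×10⁻¹⁹ J/eV) / (6.626×10⁻³⁴ J·s)
f₀ = 9.8170e+14 Hz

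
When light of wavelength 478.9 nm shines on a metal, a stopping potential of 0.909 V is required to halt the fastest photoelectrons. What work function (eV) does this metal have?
1.68 eV

The stopping potential gives the maximum kinetic energy: KE_max = eV_s = 0.909 eV

From Einstein's photoelectric equation: KE_max = hc/λ - φ
Rearranging: φ = hc/λ - KE_max

Calculate photon energy:
E_photon = hc/λ = (6.626×10⁻³⁴ J·s)(3×10⁸ m/s) / (478.9×10⁻⁹ m) = 2.5889 eV

Therefore:
φ = 2.5889 - 0.909 = 1.68 eV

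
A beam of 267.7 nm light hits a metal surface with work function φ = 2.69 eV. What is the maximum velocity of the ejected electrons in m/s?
8.2640e+05 m/s

First, find the maximum kinetic energy:
E_photon = hc/λ = 4.6315 eV
KE_max = E_photon - φ = 4.6315 - 2.69 = 1.9415 eV

Convert to Joules: KE_max = 1.9415 × 1.602×10⁻¹⁹ J = 3.1106e-19 J

Then use KE = ½mv² to find velocity:
v = √(2·KE/m) = √(2 × 3.1106e-19 J / 9.109e-31 kg)
v = 8.2640e+05 m/s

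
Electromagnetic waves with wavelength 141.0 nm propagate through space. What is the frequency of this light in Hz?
2.1262e+15 Hz

Using the wave equation: c = fλ

Solving for frequency:
f = c/λ = (3×10⁸ m/s) / (141.0×10⁻⁹ m)
f = 2.1262e+15 Hz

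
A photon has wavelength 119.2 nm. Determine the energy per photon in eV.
10.4014 eV

Using E = hf = hc/λ:

E = hc/λ = (6.626×10⁻³⁴ J·s)(3×10⁸ m/s) / (119.2×10⁻⁹ m)
E = 10.4014 eV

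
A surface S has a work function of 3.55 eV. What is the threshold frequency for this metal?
8.5839e+14 Hz

The threshold frequency is when the photon energy equals the work function:
hf₀ = φ

Solving for f₀:
f₀ = φ/h = (3.55 eV × 1.602×10⁻¹⁹ J/eV) / (6.626×10⁻³⁴ J·s)
f₀ = 8.5839e+14 Hz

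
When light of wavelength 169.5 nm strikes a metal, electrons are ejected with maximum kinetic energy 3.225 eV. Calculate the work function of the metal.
4.09 eV

From Einstein's photoelectric equation: KE_max = hf - φ = hc/λ - φ

Rearranging for φ:
φ = hc/λ - KE_max

Calculate photon energy:
E_photon = hc/λ = 7.3147 eV

Therefore:
φ = 7.3147 - 3.225 = 4.09 eV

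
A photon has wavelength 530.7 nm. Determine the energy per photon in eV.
2.3362 eV

Using E = hf = hc/λ:

E = hc/λ = (6.626×10⁻³⁴ J·s)(3×10⁸ m/s) / (530.7×10⁻⁹ m)
E = 2.3362 eV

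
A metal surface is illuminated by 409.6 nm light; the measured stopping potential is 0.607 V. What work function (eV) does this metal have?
2.42 eV

The stopping potential gives the maximum kinetic energy: KE_max = eV_s = 0.607 eV

From Einstein's photoelectric equation: KE_max = hc/λ - φ
Rearranging: φ = hc/λ - KE_max

Calculate photon energy:
E_photon = hc/λ = (6.626×10⁻³⁴ J·s)(3×10⁸ m/s) / (409.6×10⁻⁹ m) = 3.0270 eV

Therefore:
φ = 3.0270 - 0.607 = 2.42 eV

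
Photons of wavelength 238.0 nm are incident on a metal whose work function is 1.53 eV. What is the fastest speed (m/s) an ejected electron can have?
1.1377e+06 m/s

First, find the maximum kinetic energy:
E_photon = hc/λ = 5.2094 eV
KE_max = E_photon - φ = 5.2094 - 1.53 = 3.6794 eV

Convert to Joules: KE_max = 3.6794 × 1.602×10⁻¹⁹ J = 5.8951e-19 J

Then use KE = ½mv² to find velocity:
v = √(2·KE/m) = √(2 × 5.8951e-19 J / 9.109e-31 kg)
v = 1.1377e+06 m/s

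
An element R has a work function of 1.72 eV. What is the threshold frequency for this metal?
4.1589e+14 Hz

The threshold frequency is when the photon energy equals the work function:
hf₀ = φ

Solving for f₀:
f₀ = φ/h = (1.72 eV × 1.602×10⁻¹⁹ J/eV) / (6.626×10⁻³⁴ J·s)
f₀ = 4.1589e+14 Hz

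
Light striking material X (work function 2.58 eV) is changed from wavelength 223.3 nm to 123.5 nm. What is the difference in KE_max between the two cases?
4.4868 eV

Using Einstein's equation: KE_max = hc/λ - φ

For λ₁ = 223.3 nm:
KE₁ = hc/λ₁ - φ = 5.5524 - 2.58 = 2.9724 eV

For λ₂ = 123.5 nm:
KE₂ = hc/λ₂ - φ = 10.0392 - 2.58 = 7.4592 eV

Change in KE:
ΔKE = KE₂ - KE₁ = 7.4592 - 2.9724 = 4.4868 eV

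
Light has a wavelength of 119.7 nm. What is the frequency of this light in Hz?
2.5045e+15 Hz

Using the wave equation: c = fλ

Solving for frequency:
f = c/λ = (3×10⁸ m/s) / (119.7×10⁻⁹ m)
f = 2.5045e+15 Hz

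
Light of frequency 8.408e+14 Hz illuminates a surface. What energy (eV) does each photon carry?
3.4773 eV

Using E = hf:

E = hf = (6.626×10⁻³⁴ J·s)(8.408e+14 Hz)
E = 3.4773 eV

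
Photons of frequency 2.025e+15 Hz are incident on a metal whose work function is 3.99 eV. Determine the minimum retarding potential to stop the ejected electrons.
4.3847 V

The stopping potential V_s satisfies: eV_s = KE_max

First, find KE_max using Einstein's equation:
E_photon = hf = (6.626×10⁻³⁴ J·s)(2.025e+15 Hz) = 8.3747 eV
KE_max = E_photon - φ = 8.3747 - 3.99 = 4.3847 eV

Since eV_s = KE_max:
V_s = KE_max/e = 4.3847 V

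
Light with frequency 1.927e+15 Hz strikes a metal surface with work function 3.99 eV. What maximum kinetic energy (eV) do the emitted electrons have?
3.9794 eV

Using Einstein's photoelectric equation: KE_max = hf - φ

First, calculate the photon energy:
E_photon = hf = (6.626×10⁻³⁴ J·s)(1.927e+15 Hz)
E_photon = 7.9694 eV

Then, the maximum kinetic energy:
KE_max = E_photon - φ = 7.9694 eV - 3.99 eV = 3.9794 eV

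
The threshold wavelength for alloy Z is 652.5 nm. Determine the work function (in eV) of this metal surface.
1.90 eV

At the threshold wavelength, photon energy equals work function:
φ = hc/λ₀

Calculating:
φ = (6.626×10⁻³⁴ J·s)(3×10⁸ m/s) / (652.5×10⁻⁹ m)
φ = 1.90 eV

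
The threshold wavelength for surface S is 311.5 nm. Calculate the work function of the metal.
3.98 eV

At the threshold wavelength, photon energy equals work function:
φ = hc/λ₀

Calculating:
φ = (6.626×10⁻³⁴ J·s)(3×10⁸ m/s) / (311.5×10⁻⁹ m)
φ = 3.98 eV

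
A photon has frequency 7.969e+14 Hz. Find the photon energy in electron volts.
3.2957 eV

Using E = hf:

E = hf = (6.626×10⁻³⁴ J·s)(7.969e+14 Hz)
E = 3.2957 eV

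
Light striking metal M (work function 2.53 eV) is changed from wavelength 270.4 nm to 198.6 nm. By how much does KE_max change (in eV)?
1.6577 eV

Using Einstein's equation: KE_max = hc/λ - φ

For λ₁ = 270.4 nm:
KE₁ = hc/λ₁ - φ = 4.5852 - 2.53 = 2.0552 eV

For λ₂ = 198.6 nm:
KE₂ = hc/λ₂ - φ = 6.2429 - 2.53 = 3.7129 eV

Change in KE:
ΔKE = KE₂ - KE₁ = 3.7129 - 2.0552 = 1.6577 eV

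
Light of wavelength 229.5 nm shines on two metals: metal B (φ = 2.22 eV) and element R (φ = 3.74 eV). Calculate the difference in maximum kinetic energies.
1.5200 eV

Using KE_max = hc/λ - φ for each metal:

Photon energy: E = hc/λ = 5.4024 eV

For metal B (φ₁ = 2.22 eV):
KE₁ = E - φ₁ = 5.4024 - 2.22 = 3.1824 eV

For element R (φ₂ = 3.74 eV):
KE₂ = E - φ₂ = 5.4024 - 3.74 = 1.6624 eV

Difference:
ΔKE = KE₁ - KE₂ = 3.1824 - 1.6624 = 1.5200 eV

Note: The difference equals the difference in work functions: 3.74 - 2.22 = 1.52 eV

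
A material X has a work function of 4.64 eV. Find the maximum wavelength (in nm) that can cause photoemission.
267.21 nm

The threshold wavelength is when the photon energy equals the work function:
hc/λ₀ = φ

Solving for λ₀:
λ₀ = hc/φ = (6.626×10⁻³⁴ J·s)(3×10⁸ m/s) / (4.64 eV × 1.602×10⁻¹⁹ J/eV)
λ₀ = 267.21 nm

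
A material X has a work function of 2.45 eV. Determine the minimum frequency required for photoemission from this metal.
5.9241e+14 Hz

The threshold frequency is when the photon energy equals the work function:
hf₀ = φ

Solving for f₀:
f₀ = φ/h = (2.45 eV × 1.602×10⁻¹⁹ J/eV) / (6.626×10⁻³⁴ J·s)
f₀ = 5.9241e+14 Hz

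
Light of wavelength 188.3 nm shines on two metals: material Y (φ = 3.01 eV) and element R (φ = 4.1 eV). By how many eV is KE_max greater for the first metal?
1.0900 eV

Using KE_max = hc/λ - φ for each metal:

Photon energy: E = hc/λ = 6.5844 eV

For material Y (φ₁ = 3.01 eV):
KE₁ = E - φ₁ = 6.5844 - 3.01 = 3.5744 eV

For element R (φ₂ = 4.1 eV):
KE₂ = E - φ₂ = 6.5844 - 4.1 = 2.4844 eV

Difference:
ΔKE = KE₁ - KE₂ = 3.5744 - 2.4844 = 1.0900 eV

Note: The difference equals the difference in work functions: 4.1 - 3.01 = 1.09 eV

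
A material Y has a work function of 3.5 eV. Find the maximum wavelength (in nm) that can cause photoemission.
354.24 nm

The threshold wavelength is when the photon energy equals the work function:
hc/λ₀ = φ

Solving for λ₀:
λ₀ = hc/φ = (6.626×10⁻³⁴ J·s)(3×10⁸ m/s) / (3.5 eV × 1.602×10⁻¹⁹ J/eV)
λ₀ = 354.24 nm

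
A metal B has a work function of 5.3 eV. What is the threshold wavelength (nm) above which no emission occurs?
233.93 nm

The threshold wavelength is when the photon energy equals the work function:
hc/λ₀ = φ

Solving for λ₀:
λ₀ = hc/φ = (6.626×10⁻³⁴ J·s)(3×10⁸ m/s) / (5.3 eV × 1.602×10⁻¹⁹ J/eV)
λ₀ = 233.93 nm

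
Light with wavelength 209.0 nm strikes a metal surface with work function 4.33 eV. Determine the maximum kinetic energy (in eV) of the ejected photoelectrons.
1.6023 eV

Using Einstein's photoelectric equation: KE_max = hf - φ = hc/λ - φ

First, calculate the photon energy:
E_photon = hc/λ = (6.626×10⁻³⁴ J·s)(3×10⁸ m/s) / (209.0×10⁻⁹ m)
E_photon = 5.9323 eV

Then, the maximum kinetic energy:
KE_max = E_photon - φ = 5.9323 eV - 4.33 eV = 1.6023 eV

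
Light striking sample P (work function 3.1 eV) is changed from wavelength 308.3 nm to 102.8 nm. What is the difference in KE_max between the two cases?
8.0392 eV

Using Einstein's equation: KE_max = hc/λ - φ

For λ₁ = 308.3 nm:
KE₁ = hc/λ₁ - φ = 4.0215 - 3.1 = 0.9215 eV

For λ₂ = 102.8 nm:
KE₂ = hc/λ₂ - φ = 12.0607 - 3.1 = 8.9607 eV

Change in KE:
ΔKE = KE₂ - KE₁ = 8.9607 - 0.9215 = 8.0392 eV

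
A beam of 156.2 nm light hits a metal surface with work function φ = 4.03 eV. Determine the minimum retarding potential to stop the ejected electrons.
3.9075 V

The stopping potential V_s satisfies: eV_s = KE_max

First, find KE_max using Einstein's equation:
E_photon = hc/λ = 7.9375 eV
KE_max = E_photon - φ = 7.9375 - 4.03 = 3.9075 eV

Since eV_s = KE_max:
V_s = KE_max/e = 3.9075 V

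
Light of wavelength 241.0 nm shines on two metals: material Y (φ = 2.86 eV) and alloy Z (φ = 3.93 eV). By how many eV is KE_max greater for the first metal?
1.0700 eV

Using KE_max = hc/λ - φ for each metal:

Photon energy: E = hc/λ = 5.1446 eV

For material Y (φ₁ = 2.86 eV):
KE₁ = E - φ₁ = 5.1446 - 2.86 = 2.2846 eV

For alloy Z (φ₂ = 3.93 eV):
KE₂ = E - φ₂ = 5.1446 - 3.93 = 1.2146 eV

Difference:
ΔKE = KE₁ - KE₂ = 2.2846 - 1.2146 = 1.0700 eV

Note: The difference equals the difference in work functions: 3.93 - 2.86 = 1.07 eV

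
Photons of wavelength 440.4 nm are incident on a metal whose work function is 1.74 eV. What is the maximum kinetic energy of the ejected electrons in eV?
1.0753 eV

Using Einstein's photoelectric equation: KE_max = hf - φ = hc/λ - φ

First, calculate the photon energy:
E_photon = hc/λ = (6.626×10⁻³⁴ J·s)(3×10⁸ m/s) / (440.4×10⁻⁹ m)
E_photon = 2.8153 eV

Then, the maximum kinetic energy:
KE_max = E_photon - φ = 2.8153 eV - 1.74 eV = 1.0753 eV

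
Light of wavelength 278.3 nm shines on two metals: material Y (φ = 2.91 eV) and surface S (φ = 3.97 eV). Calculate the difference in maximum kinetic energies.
1.0600 eV

Using KE_max = hc/λ - φ for each metal:

Photon energy: E = hc/λ = 4.4551 eV

For material Y (φ₁ = 2.91 eV):
KE₁ = E - φ₁ = 4.4551 - 2.91 = 1.5451 eV

For surface S (φ₂ = 3.97 eV):
KE₂ = E - φ₂ = 4.4551 - 3.97 = 0.4851 eV

Difference:
ΔKE = KE₁ - KE₂ = 1.5451 - 0.4851 = 1.0600 eV

Note: The difference equals the difference in work functions: 3.97 - 2.91 = 1.06 eV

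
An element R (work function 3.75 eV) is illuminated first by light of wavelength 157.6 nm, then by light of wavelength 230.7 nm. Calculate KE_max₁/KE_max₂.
2.5347

Using Einstein's equation: KE_max = hc/λ - φ

For λ₁ = 157.6 nm:
E₁ = hc/λ₁ = 7.8670 eV
KE₁ = E₁ - φ = 7.8670 - 3.75 = 4.1170 eV

For λ₂ = 230.7 nm:
E₂ = hc/λ₂ = 5.3743 eV
KE₂ = E₂ - φ = 5.3743 - 3.75 = 1.6243 eV

Ratio: KE₁/KE₂ = 4.1170/1.6243 = 2.5347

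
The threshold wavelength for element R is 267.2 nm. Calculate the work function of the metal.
4.64 eV

At the threshold wavelength, photon energy equals work function:
φ = hc/λ₀

Calculating:
φ = (6.626×10⁻³⁴ J·s)(3×10⁸ m/s) / (267.2×10⁻⁹ m)
φ = 4.64 eV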